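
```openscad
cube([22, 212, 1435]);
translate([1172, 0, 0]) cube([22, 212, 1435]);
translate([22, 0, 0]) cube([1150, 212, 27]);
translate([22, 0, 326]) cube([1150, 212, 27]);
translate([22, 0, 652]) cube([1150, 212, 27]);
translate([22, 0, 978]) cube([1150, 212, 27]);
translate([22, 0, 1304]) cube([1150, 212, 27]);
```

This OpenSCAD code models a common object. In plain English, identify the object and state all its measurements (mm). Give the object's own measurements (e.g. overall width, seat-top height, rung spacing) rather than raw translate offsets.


An open bookshelf. Two side panels, each 22 mm thick, 212 mm deep and 1435 mm tall, stand 1194 mm apart (outside-to-outside). Between them sit 5 shelves, each 27 mm thick and 212 mm deep, spanning the full gap between the sides. The bottom shelf rests on the floor (its underside at z = 0) and the clear gap between one shelf's top and the next shelf's underside is 299 mm.


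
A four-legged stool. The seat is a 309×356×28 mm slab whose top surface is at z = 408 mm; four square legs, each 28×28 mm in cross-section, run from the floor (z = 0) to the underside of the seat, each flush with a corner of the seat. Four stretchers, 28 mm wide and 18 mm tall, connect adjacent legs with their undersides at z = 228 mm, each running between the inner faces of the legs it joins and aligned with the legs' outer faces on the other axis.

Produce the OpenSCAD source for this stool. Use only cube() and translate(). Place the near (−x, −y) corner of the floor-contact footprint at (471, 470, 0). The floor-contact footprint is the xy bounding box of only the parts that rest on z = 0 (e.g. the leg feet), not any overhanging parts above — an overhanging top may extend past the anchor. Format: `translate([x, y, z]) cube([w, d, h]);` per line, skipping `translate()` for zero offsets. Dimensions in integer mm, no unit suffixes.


translate([471, 470, 380]) cube([309, 356, 28]);
translate([471, 470, 0]) cube([28, 28, 380]);
translate([752, 470, 0]) cube([28, 28, 380]);
translate([471, 798, 0]) cube([28, 28, 380]);
translate([752, 798, 0]) cube([28, 28, 380]);
translate([499, 470, 228]) cube([253, 28, 18]);
translate([499, 798, 228]) cube([253, 28, 18]);
translate([471, 498, 228]) cube([28, 300, 18]);
translate([752, 498, 228]) cube([28, 300, 18]);


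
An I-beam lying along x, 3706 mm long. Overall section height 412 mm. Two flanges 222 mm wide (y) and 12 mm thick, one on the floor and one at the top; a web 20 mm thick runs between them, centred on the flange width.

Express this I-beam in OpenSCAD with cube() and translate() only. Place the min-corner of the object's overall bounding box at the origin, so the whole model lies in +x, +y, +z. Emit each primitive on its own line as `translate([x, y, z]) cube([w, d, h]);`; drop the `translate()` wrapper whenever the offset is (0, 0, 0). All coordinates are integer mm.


cube([3706, 222, 12]);
translate([0, 101, 12]) cube([3706, 20, 388]);
translate([0, 0, 400]) cube([3706, 222, 12]);


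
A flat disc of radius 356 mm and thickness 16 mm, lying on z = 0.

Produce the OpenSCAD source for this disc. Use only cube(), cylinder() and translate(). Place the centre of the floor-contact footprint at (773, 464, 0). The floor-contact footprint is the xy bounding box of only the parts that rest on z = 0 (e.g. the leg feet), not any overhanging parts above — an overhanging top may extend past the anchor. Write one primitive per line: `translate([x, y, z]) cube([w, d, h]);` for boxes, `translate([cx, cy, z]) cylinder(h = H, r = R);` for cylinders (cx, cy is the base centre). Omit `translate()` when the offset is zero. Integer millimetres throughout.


translate([773, 464, 0]) cylinder(h = 16, r = 356);


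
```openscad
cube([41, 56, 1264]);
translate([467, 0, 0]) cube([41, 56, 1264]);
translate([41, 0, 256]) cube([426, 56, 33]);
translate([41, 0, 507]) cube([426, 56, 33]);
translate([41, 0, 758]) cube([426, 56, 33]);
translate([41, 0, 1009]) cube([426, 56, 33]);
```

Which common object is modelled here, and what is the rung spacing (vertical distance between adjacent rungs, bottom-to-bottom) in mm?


A ladder. The rung spacing is 251 mm.

Two tall 41×56 posts with 4 short bars between them — a ladder. Adjacent rungs sit at z = 256 and z = 507, so the spacing is 507 − 256 = 251 mm.


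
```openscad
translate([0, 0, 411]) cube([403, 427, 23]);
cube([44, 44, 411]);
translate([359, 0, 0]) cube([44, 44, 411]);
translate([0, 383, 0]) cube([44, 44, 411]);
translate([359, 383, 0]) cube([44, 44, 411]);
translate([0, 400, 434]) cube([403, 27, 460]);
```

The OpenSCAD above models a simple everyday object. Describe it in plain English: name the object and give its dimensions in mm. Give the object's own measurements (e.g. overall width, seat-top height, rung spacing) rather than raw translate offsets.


A chair. The seat is a 403×427×23 mm slab with its top at z = 434 mm, on four 44×44 mm corner legs (flush with the seat edges, standing on z = 0). A flat backrest 27 mm thick, 460 mm tall, spans the full seat width and rises from the seat top along its +y edge, rear face flush with the rear of the seat.


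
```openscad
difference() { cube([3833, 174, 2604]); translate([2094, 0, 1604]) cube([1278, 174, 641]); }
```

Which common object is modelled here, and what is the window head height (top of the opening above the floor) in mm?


A wall with a window opening. The window head height is 2245 mm.

A wall with a rectangular opening subtracted — a window. Sill at z = 1604, opening 641 mm tall, so the head is at 1604 + 641 = 2245 mm.


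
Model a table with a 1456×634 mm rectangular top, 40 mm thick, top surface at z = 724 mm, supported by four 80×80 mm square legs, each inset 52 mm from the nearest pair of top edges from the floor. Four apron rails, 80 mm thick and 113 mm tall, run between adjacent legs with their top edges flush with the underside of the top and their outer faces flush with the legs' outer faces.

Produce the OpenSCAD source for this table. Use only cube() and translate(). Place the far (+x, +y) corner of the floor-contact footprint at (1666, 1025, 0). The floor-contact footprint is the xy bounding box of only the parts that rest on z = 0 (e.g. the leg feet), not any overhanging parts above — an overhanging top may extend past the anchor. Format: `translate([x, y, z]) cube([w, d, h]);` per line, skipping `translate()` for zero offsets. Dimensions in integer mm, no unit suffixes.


translate([262, 443, 684]) cube([1456, 634, 40]);
translate([314, 495, 0]) cube([80, 80, 684]);
translate([1586, 495, 0]) cube([80, 80, 684]);
translate([314, 945, 0]) cube([80, 80, 684]);
translate([1586, 945, 0]) cube([80, 80, 684]);
translate([394, 495, 571]) cube([1192, 80, 113]);
translate([394, 945, 571]) cube([1192, 80, 113]);
translate([314, 575, 571]) cube([80, 370, 113]);
translate([1586, 575, 571]) cube([80, 370, 113]);


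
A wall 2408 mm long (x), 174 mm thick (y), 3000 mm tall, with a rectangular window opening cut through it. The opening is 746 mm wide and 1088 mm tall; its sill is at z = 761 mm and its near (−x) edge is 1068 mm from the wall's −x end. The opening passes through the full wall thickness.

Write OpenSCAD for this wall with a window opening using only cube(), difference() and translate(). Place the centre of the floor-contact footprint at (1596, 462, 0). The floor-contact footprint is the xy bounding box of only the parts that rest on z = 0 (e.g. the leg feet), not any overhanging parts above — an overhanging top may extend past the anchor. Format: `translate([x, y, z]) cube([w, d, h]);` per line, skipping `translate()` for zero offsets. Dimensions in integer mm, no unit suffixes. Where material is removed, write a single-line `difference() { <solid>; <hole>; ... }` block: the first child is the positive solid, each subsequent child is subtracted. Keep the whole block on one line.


difference() { translate([392, 375, 0]) cube([2408, 174, 3000]); translate([1460, 375, 761]) cube([746, 174, 1088]); }


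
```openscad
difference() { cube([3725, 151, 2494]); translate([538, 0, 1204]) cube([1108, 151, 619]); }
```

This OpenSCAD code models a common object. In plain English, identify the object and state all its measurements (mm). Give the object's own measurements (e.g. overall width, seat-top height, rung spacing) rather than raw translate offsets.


A wall 3725 mm long (x), 151 mm thick (y), 2494 mm tall, with a rectangular window opening cut through it. The opening is 1108 mm wide and 619 mm tall; its sill is at z = 1204 mm and its near (−x) edge is 538 mm from the wall's −x end. The opening passes through the full wall thickness.


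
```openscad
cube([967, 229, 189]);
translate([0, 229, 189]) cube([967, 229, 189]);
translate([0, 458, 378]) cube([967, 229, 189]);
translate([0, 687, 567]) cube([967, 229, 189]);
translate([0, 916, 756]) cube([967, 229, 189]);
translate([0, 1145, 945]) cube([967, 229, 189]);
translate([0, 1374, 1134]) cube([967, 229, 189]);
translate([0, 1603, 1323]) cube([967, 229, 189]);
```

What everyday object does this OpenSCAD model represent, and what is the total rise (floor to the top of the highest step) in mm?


A staircase. The total rise is 1512 mm.

8 identical blocks, each offset up and back from the previous — a staircase. Each step is 189 mm tall and there are 8 of them, so the total rise is 8 × 189 = 1512 mm.


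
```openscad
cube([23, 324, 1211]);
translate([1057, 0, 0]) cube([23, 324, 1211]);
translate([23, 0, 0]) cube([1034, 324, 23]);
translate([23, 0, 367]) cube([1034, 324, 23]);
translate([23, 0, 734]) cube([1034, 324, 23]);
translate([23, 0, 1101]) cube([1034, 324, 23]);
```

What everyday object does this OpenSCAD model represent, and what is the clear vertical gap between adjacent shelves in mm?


A bookshelf. The clear shelf gap is 344 mm.

Two tall side panels with 4 horizontal boards between them — a bookshelf. The first two shelf undersides are at z = 0 and z = 367; with shelf thickness 23, the clear gap is 367 − 0 − 23 = 344 mm.


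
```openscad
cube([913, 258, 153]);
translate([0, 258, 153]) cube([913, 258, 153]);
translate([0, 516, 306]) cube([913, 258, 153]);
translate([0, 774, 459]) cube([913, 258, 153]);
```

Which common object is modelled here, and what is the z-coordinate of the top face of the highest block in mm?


A staircase. The total rise is 612 mm.

4 identical blocks, each offset up and back from the previous — a staircase. Each step is 153 mm tall and there are 4 of them, so the total rise is 4 × 153 = 612 mm.


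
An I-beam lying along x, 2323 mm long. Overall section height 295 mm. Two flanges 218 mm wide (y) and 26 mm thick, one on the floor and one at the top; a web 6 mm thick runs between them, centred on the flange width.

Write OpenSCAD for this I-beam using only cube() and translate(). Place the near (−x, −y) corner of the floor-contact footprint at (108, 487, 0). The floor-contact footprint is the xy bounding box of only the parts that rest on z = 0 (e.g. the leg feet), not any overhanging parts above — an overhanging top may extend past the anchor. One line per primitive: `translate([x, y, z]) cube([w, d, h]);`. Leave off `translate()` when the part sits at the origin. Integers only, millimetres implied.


translate([108, 487, 0]) cube([2323, 218, 26]);
translate([108, 593, 26]) cube([2323, 6, 243]);
translate([108, 487, 269]) cube([2323, 218, 26]);


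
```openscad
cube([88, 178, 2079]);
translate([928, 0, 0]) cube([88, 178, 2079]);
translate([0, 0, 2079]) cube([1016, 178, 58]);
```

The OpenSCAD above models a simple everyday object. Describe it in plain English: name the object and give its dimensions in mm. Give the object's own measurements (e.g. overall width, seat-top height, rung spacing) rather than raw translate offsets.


A door frame. The clear opening is 840 mm wide and 2079 mm high. Two 88 mm wide jambs, 178 mm deep, stand either side of the opening from the floor to the top of the opening. A 58 mm thick head sits across the top of both jambs, spanning the full outside width of the frame.


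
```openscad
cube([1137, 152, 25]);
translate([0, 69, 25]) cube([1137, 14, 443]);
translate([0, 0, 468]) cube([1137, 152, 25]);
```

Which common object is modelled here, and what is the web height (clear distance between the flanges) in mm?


An I-beam. The web height is 443 mm.

Two wide flanges with a thin centred web — an I-beam. Overall 493 mm minus two 25 mm flanges gives a web of 493 − 2·25 = 443 mm.


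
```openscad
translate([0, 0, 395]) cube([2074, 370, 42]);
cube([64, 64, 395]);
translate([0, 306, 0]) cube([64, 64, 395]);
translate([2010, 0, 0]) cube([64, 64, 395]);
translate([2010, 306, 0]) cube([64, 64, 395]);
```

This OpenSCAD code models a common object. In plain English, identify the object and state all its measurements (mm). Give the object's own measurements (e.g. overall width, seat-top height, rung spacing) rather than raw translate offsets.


A bench: a 2074×370 mm seat slab, 42 mm thick, top at z = 437 mm, on four 64×64 mm square legs flush with the seat corners and standing on z = 0.


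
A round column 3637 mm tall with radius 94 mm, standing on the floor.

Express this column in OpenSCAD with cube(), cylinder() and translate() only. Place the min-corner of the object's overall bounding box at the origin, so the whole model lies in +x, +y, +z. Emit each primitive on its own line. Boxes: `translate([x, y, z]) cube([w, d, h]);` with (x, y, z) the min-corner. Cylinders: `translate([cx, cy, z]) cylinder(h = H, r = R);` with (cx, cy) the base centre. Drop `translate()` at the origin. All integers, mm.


translate([94, 94, 0]) cylinder(h = 3637, r = 94);


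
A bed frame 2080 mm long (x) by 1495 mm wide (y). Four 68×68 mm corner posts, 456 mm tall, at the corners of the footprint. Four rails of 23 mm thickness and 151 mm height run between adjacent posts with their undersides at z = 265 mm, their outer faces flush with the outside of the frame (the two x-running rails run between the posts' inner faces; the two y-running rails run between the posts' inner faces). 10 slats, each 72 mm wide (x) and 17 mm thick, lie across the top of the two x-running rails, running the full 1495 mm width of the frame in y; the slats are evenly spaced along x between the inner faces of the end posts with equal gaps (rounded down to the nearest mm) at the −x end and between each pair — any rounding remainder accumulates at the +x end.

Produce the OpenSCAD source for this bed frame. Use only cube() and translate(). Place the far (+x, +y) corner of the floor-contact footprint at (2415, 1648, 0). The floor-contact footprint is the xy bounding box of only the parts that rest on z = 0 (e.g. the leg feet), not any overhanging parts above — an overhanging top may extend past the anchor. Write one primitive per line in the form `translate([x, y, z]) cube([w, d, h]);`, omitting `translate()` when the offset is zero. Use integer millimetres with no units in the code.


translate([335, 153, 0]) cube([68, 68, 456]);
translate([335, 1580, 0]) cube([68, 68, 456]);
translate([2347, 153, 0]) cube([68, 68, 456]);
translate([2347, 1580, 0]) cube([68, 68, 456]);
translate([403, 153, 265]) cube([1944, 23, 151]);
translate([403, 1625, 265]) cube([1944, 23, 151]);
translate([335, 221, 265]) cube([23, 1359, 151]);
translate([2392, 221, 265]) cube([23, 1359, 151]);
translate([514, 153, 416]) cube([72, 1495, 17]);
translate([697, 153, 416]) cube([72, 1495, 17]);
translate([880, 153, 416]) cube([72, 1495, 17]);
translate([1063, 153, 416]) cube([72, 1495, 17]);
translate([1246, 153, 416]) cube([72, 1495, 17]);
translate([1429, 153, 416]) cube([72, 1495, 17]);
translate([1612, 153, 416]) cube([72, 1495, 17]);
translate([1795, 153, 416]) cube([72, 1495, 17]);
translate([1978, 153, 416]) cube([72, 1495, 17]);
translate([2161, 153, 416]) cube([72, 1495, 17]);


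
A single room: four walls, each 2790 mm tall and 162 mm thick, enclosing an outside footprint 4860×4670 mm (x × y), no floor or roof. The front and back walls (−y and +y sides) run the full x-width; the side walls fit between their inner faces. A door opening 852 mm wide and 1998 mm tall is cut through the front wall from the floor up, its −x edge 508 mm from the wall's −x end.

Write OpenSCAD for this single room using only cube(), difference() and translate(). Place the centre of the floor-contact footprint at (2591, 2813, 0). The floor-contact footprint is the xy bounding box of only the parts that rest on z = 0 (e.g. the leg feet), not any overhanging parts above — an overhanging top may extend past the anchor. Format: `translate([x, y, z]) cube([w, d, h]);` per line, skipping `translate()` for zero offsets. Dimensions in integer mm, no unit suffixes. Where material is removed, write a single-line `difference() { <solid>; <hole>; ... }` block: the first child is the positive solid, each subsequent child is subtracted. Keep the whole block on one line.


difference() { translate([161, 478, 0]) cube([4860, 162, 2790]); translate([669, 478, 0]) cube([852, 162, 1998]); }
translate([161, 4986, 0]) cube([4860, 162, 2790]);
translate([161, 640, 0]) cube([162, 4346, 2790]);
translate([4859, 640, 0]) cube([162, 4346, 2790]);


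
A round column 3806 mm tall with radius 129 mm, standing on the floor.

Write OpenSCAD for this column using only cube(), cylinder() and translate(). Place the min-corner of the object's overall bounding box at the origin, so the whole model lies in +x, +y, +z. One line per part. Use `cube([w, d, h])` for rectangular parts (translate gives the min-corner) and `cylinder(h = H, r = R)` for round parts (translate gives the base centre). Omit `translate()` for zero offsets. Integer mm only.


translate([129, 129, 0]) cylinder(h = 3806, r = 129);


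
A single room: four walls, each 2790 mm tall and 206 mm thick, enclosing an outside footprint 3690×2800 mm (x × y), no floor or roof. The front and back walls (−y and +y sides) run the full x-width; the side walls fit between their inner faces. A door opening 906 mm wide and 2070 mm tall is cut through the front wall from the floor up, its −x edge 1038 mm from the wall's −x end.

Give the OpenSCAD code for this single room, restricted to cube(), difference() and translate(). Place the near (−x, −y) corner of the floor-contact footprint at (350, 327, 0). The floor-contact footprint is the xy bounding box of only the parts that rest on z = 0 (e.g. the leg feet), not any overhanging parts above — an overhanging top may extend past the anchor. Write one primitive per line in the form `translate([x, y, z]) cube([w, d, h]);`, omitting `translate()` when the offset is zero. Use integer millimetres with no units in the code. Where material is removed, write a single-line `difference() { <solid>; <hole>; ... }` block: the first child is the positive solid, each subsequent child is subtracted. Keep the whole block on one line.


difference() { translate([350, 327, 0]) cube([3690, 206, 2790]); translate([1388, 327, 0]) cube([906, 206, 2070]); }
translate([350, 2921, 0]) cube([3690, 206, 2790]);
translate([350, 533, 0]) cube([206, 2388, 2790]);
translate([3834, 533, 0]) cube([206, 2388, 2790]);


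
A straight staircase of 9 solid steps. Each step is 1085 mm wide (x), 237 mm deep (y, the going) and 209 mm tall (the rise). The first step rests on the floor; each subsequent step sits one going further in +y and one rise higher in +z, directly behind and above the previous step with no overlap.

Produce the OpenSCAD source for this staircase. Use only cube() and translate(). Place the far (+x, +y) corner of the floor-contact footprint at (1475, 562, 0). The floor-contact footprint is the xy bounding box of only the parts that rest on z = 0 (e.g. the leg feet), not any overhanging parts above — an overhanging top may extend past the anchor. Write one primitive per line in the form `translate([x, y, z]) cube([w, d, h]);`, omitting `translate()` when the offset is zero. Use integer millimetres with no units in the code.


translate([390, 325, 0]) cube([1085, 237, 209]);
translate([390, 562, 209]) cube([1085, 237, 209]);
translate([390, 799, 418]) cube([1085, 237, 209]);
translate([390, 1036, 627]) cube([1085, 237, 209]);
translate([390, 1273, 836]) cube([1085, 237, 209]);
translate([390, 1510, 1045]) cube([1085, 237, 209]);
translate([390, 1747, 1254]) cube([1085, 237, 209]);
translate([390, 1984, 1463]) cube([1085, 237, 209]);
translate([390, 2221, 1672]) cube([1085, 237, 209]);


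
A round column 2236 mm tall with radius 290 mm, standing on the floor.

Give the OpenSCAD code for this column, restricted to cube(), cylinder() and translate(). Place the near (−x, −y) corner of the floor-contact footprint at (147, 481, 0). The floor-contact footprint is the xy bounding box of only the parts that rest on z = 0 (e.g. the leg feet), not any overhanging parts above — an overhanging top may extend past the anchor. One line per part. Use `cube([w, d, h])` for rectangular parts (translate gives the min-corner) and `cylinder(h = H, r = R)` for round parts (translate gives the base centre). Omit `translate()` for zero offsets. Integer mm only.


translate([437, 771, 0]) cylinder(h = 2236, r = 290);


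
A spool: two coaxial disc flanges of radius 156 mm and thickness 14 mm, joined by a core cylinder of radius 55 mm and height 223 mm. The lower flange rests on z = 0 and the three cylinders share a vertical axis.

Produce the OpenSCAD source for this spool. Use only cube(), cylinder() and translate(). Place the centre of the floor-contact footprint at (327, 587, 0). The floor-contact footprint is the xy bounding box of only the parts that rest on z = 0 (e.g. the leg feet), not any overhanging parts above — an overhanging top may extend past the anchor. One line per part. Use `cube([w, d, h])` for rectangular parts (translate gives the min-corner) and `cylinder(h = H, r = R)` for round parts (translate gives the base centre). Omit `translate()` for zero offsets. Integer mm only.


translate([327, 587, 0]) cylinder(h = 14, r = 156);
translate([327, 587, 14]) cylinder(h = 223, r = 55);
translate([327, 587, 237]) cylinder(h = 14, r = 156);


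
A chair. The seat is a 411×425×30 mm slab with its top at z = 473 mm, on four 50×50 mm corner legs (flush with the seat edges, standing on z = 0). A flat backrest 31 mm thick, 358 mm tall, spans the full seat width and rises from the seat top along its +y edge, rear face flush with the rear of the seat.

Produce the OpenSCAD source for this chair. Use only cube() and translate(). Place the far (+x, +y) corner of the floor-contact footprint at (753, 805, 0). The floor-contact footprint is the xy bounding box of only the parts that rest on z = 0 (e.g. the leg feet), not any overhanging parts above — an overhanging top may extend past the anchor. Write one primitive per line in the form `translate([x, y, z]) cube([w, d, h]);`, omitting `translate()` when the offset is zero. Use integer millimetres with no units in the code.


translate([342, 380, 443]) cube([411, 425, 30]);
translate([342, 380, 0]) cube([50, 50, 443]);
translate([703, 380, 0]) cube([50, 50, 443]);
translate([342, 755, 0]) cube([50, 50, 443]);
translate([703, 755, 0]) cube([50, 50, 443]);
translate([342, 774, 473]) cube([411, 31, 358]);


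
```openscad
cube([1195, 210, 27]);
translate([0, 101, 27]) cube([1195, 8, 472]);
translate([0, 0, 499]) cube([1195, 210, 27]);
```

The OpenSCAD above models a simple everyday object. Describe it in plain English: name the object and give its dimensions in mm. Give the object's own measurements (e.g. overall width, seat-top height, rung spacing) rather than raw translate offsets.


An I-beam lying along x, 1195 mm long. Overall section height 526 mm. Two flanges 210 mm wide (y) and 27 mm thick, one on the floor and one at the top; a web 8 mm thick runs between them, centred on the flange width.


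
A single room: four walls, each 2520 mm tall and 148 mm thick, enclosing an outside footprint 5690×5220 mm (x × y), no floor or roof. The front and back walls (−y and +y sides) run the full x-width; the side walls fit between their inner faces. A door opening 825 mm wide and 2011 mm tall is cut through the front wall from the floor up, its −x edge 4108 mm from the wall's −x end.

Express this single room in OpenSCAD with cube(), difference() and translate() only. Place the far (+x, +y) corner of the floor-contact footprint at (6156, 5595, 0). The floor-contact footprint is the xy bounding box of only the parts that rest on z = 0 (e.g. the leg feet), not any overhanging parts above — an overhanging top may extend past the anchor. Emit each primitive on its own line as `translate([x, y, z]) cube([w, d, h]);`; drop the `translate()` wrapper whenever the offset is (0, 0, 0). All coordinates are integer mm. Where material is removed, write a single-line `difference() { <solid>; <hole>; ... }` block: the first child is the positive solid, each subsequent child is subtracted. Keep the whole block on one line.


difference() { translate([466, 375, 0]) cube([5690, 148, 2520]); translate([4574, 375, 0]) cube([825, 148, 2011]); }
translate([466, 5447, 0]) cube([5690, 148, 2520]);
translate([466, 523, 0]) cube([148, 4924, 2520]);
translate([6008, 523, 0]) cube([148, 4924, 2520]);


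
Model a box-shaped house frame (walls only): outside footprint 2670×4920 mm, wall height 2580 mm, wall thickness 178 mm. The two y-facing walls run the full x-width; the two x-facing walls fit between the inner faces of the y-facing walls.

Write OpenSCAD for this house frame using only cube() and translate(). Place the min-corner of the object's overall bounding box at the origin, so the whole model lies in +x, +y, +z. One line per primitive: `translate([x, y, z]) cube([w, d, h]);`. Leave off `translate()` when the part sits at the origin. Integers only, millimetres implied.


cube([2670, 178, 2580]);
translate([0, 4742, 0]) cube([2670, 178, 2580]);
translate([0, 178, 0]) cube([178, 4564, 2580]);
translate([2492, 178, 0]) cube([178, 4564, 2580]);


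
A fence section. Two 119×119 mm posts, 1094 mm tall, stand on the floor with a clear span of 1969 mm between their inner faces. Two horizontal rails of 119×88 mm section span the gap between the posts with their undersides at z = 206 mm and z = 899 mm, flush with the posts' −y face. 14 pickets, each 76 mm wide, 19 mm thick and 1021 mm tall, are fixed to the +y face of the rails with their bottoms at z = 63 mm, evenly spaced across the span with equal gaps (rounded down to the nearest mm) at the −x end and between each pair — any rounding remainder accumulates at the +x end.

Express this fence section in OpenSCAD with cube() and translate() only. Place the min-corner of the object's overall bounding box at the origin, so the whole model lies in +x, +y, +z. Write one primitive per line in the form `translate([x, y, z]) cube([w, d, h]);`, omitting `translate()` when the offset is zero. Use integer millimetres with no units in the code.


cube([119, 119, 1094]);
translate([2088, 0, 0]) cube([119, 119, 1094]);
translate([119, 0, 206]) cube([1969, 119, 88]);
translate([119, 0, 899]) cube([1969, 119, 88]);
translate([179, 119, 63]) cube([76, 19, 1021]);
translate([315, 119, 63]) cube([76, 19, 1021]);
translate([451, 119, 63]) cube([76, 19, 1021]);
translate([587, 119, 63]) cube([76, 19, 1021]);
translate([723, 119, 63]) cube([76, 19, 1021]);
translate([859, 119, 63]) cube([76, 19, 1021]);
translate([995, 119, 63]) cube([76, 19, 1021]);
translate([1131, 119, 63]) cube([76, 19, 1021]);
translate([1267, 119, 63]) cube([76, 19, 1021]);
translate([1403, 119, 63]) cube([76, 19, 1021]);
translate([1539, 119, 63]) cube([76, 19, 1021]);
translate([1675, 119, 63]) cube([76, 19, 1021]);
translate([1811, 119, 63]) cube([76, 19, 1021]);
translate([1947, 119, 63]) cube([76, 19, 1021]);


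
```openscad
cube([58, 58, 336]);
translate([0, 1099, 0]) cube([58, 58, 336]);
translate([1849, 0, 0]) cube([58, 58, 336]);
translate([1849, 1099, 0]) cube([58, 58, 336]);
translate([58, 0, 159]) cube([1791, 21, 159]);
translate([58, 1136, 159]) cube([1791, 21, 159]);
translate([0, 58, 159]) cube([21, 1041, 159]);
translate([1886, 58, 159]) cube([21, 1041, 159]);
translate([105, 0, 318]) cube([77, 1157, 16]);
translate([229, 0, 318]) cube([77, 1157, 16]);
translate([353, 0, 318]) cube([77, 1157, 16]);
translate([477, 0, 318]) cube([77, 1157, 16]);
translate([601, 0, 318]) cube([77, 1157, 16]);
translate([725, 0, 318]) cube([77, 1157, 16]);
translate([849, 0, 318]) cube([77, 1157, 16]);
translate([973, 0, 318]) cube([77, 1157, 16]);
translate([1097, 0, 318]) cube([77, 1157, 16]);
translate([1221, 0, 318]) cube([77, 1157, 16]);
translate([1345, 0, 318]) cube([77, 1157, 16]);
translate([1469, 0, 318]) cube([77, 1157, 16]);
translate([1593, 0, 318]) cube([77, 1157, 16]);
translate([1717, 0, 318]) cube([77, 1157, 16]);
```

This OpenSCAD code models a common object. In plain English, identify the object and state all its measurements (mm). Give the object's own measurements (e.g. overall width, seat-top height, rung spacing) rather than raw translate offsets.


A bed frame 1907 mm long (x) by 1157 mm wide (y). Four 58×58 mm corner posts, 336 mm tall, at the corners of the footprint. Four rails of 21 mm thickness and 159 mm height run between adjacent posts with their undersides at z = 159 mm, their outer faces flush with the outside of the frame (the two x-running rails run between the posts' inner faces; the two y-running rails run between the posts' inner faces). 14 slats, each 77 mm wide (x) and 16 mm thick, lie across the top of the two x-running rails, running the full 1157 mm width of the frame in y; along x they sit between the end posts with a 47 mm gap after the −x posts and between neighbouring slats, leaving 55 mm before the +x posts.


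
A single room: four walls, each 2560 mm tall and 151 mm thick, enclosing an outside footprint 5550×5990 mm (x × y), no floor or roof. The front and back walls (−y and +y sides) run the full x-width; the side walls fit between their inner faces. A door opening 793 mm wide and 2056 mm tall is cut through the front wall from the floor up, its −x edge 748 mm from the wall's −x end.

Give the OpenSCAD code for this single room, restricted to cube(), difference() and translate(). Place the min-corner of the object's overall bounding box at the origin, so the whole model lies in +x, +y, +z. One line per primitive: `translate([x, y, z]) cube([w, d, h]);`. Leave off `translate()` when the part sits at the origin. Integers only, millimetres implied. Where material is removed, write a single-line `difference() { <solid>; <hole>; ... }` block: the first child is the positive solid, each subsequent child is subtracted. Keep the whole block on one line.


difference() { cube([5550, 151, 2560]); translate([748, 0, 0]) cube([793, 151, 2056]); }
translate([0, 5839, 0]) cube([5550, 151, 2560]);
translate([0, 151, 0]) cube([151, 5688, 2560]);
translate([5399, 151, 0]) cube([151, 5688, 2560]);


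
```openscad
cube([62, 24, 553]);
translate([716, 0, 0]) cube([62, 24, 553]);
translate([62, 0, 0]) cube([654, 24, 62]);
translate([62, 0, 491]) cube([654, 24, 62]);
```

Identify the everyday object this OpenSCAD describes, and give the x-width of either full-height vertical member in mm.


A picture frame. The border width is 62 mm.

Four thin pieces enclosing a rectangular opening — a picture frame. The two full-height stiles are 553 mm tall; the top rail sits at z = 491 and is 62 mm tall, so the border above the opening is 553 − 491 = 62 mm, matching the stile x-width.


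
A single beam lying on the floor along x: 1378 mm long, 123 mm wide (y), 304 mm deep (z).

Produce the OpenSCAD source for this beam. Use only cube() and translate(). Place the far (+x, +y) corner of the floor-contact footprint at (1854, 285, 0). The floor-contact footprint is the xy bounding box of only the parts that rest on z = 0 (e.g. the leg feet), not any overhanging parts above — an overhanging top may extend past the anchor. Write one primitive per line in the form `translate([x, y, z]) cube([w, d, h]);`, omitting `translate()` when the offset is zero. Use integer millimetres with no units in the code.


translate([476, 162, 0]) cube([1378, 123, 304]);


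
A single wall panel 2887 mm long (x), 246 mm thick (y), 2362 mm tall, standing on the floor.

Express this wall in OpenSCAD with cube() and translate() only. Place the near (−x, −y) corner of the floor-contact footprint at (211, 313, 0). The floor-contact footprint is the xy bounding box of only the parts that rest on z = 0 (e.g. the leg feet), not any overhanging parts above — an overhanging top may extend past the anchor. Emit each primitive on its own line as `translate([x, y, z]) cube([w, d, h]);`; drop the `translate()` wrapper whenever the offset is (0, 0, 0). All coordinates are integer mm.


translate([211, 313, 0]) cube([2887, 246, 2362]);


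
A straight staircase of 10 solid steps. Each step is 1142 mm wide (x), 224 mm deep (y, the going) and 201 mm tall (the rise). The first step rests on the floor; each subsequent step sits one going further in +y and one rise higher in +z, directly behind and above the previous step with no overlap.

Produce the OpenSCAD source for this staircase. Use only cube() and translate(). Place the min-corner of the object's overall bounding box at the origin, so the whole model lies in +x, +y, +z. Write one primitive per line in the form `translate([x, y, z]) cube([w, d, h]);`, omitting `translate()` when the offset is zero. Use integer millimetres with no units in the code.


cube([1142, 224, 201]);
translate([0, 224, 201]) cube([1142, 224, 201]);
translate([0, 448, 402]) cube([1142, 224, 201]);
translate([0, 672, 603]) cube([1142, 224, 201]);
translate([0, 896, 804]) cube([1142, 224, 201]);
translate([0, 1120, 1005]) cube([1142, 224, 201]);
translate([0, 1344, 1206]) cube([1142, 224, 201]);
translate([0, 1568, 1407]) cube([1142, 224, 201]);
translate([0, 1792, 1608]) cube([1142, 224, 201]);
translate([0, 2016, 1809]) cube([1142, 224, 201]);


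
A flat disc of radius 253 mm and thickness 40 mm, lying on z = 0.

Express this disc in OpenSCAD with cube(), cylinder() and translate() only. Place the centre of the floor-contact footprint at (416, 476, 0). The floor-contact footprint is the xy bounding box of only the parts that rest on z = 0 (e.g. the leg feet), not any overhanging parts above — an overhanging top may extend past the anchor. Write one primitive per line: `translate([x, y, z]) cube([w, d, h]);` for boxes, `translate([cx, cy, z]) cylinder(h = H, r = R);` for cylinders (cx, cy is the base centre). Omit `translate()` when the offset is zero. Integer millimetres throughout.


translate([416, 476, 0]) cylinder(h = 40, r = 253);


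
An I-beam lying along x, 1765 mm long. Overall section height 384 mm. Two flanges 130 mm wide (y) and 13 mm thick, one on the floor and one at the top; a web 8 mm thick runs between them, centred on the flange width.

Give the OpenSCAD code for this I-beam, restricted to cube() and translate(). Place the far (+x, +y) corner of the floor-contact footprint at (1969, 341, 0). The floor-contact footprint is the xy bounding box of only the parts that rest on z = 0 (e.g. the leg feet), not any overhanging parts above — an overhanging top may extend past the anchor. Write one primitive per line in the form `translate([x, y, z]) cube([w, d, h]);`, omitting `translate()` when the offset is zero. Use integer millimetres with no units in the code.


translate([204, 211, 0]) cube([1765, 130, 13]);
translate([204, 272, 13]) cube([1765, 8, 358]);
translate([204, 211, 371]) cube([1765, 130, 13]);


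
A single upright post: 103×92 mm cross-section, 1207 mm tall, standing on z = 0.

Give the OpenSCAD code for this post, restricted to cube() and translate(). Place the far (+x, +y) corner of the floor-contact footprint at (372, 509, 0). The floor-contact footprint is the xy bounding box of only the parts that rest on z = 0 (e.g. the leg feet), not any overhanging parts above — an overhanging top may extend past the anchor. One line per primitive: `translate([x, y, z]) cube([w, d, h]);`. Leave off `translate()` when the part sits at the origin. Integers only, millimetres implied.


translate([269, 417, 0]) cube([103, 92, 1207]);


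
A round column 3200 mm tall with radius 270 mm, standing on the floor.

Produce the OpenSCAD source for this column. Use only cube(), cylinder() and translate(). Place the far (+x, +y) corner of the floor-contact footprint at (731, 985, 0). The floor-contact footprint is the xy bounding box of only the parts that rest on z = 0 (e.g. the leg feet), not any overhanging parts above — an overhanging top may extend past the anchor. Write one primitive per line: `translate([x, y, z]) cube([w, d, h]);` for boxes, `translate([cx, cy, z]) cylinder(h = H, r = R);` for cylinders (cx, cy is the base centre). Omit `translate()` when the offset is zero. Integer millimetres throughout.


translate([461, 715, 0]) cylinder(h = 3200, r = 270);


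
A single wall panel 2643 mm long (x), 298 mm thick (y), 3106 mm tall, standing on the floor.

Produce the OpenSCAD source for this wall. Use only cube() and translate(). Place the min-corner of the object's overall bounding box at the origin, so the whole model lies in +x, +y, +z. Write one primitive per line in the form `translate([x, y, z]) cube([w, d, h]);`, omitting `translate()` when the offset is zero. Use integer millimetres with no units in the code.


cube([2643, 298, 3106]);


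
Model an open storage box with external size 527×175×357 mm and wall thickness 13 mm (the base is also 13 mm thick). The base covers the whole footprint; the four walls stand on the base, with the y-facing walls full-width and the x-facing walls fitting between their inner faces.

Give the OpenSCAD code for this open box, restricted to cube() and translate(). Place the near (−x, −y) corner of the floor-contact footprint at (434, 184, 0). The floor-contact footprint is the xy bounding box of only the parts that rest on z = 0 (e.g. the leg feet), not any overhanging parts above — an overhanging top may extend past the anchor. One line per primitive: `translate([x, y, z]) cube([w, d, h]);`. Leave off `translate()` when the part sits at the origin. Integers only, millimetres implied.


translate([434, 184, 0]) cube([527, 175, 13]);
translate([434, 184, 13]) cube([527, 13, 344]);
translate([434, 346, 13]) cube([527, 13, 344]);
translate([434, 197, 13]) cube([13, 149, 344]);
translate([948, 197, 13]) cube([13, 149, 344]);


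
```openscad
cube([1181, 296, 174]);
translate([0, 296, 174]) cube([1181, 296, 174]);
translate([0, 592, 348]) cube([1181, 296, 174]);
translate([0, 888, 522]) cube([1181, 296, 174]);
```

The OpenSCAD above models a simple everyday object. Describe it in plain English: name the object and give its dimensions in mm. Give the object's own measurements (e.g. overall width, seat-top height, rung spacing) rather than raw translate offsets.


A straight staircase of 4 solid steps. Each step is 1181 mm wide (x), 296 mm deep (y, the going) and 174 mm tall (the rise). The first step rests on the floor; each subsequent step sits one going further in +y and one rise higher in +z, directly behind and above the previous step with no overlap.


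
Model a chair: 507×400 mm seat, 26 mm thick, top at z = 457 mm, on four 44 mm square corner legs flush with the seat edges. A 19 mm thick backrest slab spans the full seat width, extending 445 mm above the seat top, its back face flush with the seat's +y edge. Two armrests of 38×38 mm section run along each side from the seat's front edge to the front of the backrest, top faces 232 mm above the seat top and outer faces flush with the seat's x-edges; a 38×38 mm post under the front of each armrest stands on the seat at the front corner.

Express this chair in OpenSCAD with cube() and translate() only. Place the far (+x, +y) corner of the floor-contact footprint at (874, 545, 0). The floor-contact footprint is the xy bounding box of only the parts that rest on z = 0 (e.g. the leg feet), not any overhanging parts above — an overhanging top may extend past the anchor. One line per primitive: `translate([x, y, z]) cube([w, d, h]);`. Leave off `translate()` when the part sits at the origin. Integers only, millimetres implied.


translate([367, 145, 431]) cube([507, 400, 26]);
translate([367, 145, 0]) cube([44, 44, 431]);
translate([830, 145, 0]) cube([44, 44, 431]);
translate([367, 501, 0]) cube([44, 44, 431]);
translate([830, 501, 0]) cube([44, 44, 431]);
translate([367, 526, 457]) cube([507, 19, 445]);
translate([367, 145, 651]) cube([38, 381, 38]);
translate([836, 145, 651]) cube([38, 381, 38]);
translate([367, 145, 457]) cube([38, 38, 194]);
translate([836, 145, 457]) cube([38, 38, 194]);
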